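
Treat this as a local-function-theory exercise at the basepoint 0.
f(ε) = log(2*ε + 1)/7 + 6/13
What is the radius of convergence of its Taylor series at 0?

The radius of convergence is 1/2.

Branch term (1/7)*log(1 - ε/(-1/2)): its argument vanishes at ε = -1/2, a logarithmic branch point, modulus 1/2.
The radius of convergence is the smallest modulus among the singular points: 1/2.


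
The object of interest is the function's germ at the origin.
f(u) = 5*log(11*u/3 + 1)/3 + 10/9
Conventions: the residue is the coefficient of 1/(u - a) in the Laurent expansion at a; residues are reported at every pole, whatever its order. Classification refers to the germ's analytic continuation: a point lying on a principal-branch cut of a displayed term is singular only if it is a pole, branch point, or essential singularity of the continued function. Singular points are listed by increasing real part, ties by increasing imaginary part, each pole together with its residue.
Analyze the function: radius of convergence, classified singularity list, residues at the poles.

Branch term (5/3)*log(1 - u/(-3/11)): its argument vanishes at u = -3/11, a logarithmic branch point, modulus 3/11.
The radius of convergence is the smallest modulus among the singular points: 3/11.

Radius of convergence at 0: 3/11.
At -3/11: a logarithmic branch point.


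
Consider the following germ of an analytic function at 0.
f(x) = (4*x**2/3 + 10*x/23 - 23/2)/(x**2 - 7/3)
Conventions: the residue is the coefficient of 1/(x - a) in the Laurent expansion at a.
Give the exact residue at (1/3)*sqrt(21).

The factor x**2 - 7/3 splits as (x - a)(x - a') with a = (1/3)*sqrt(21), a' = -(1/3)*sqrt(21). At the order-1 pole a set g(x) = (x - a)*f(x) = [4*x**2/3 + 10*x/23 - 23/2] / (x - a').
Simple pole: residue = g(a) at a = (1/3)*sqrt(21), which is 5/23 - (151/252)*sqrt(21).

The residue is 5/23 - (151/252)*sqrt(21).


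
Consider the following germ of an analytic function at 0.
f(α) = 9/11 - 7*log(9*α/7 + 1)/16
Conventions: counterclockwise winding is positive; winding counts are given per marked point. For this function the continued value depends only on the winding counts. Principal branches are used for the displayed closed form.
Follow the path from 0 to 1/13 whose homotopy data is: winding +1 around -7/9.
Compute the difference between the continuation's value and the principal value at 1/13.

Continued minus principal equals -(7/8)*pi*i.

The rational part is single-valued and drops out of the difference; each branch term changes only by its own monodromy.
(-7/16)*log(1 - α/(-7/9)): each positive loop around -7/9 adds 2*pi*i to the log, so winding +1 contributes (-7/16)*(1)*2*pi*i = -(7/8)*pi*i.
Summing the contributions at α = 1/13 gives -(7/8)*pi*i.


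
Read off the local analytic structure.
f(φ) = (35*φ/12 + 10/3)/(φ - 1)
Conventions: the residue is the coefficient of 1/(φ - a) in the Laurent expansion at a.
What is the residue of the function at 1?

At the order-1 pole 1 set g(φ) = (φ - (1))*f(φ) = 35*φ/12 + 10/3.
Simple pole: residue = g(a) at a = 1, which is 25/4.

The residue is 25/4.


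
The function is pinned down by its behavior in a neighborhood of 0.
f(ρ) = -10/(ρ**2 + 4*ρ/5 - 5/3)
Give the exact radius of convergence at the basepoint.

Denominator factor (ρ**2 + 4*ρ/5 - 5/3): discriminant 548/75, real irrational roots -2/5 + (1/15)*sqrt(411) and -2/5 - (1/15)*sqrt(411); poles of order 1, moduli -2/5 + (1/15)*sqrt(411) and 2/5 + (1/15)*sqrt(411).
The radius of convergence is the smallest modulus among the singular points: -2/5 + (1/15)*sqrt(411).

The radius of convergence is -2/5 + (1/15)*sqrt(411).


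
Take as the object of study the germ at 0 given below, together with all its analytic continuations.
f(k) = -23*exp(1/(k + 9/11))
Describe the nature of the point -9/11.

The exponent 1/(k - (-9/11)) has a pole at -9/11, so exp(1/(k - (-9/11))) takes every nonzero value near it: an essential singularity (not a pole of any order).

The point is an essential singularity.


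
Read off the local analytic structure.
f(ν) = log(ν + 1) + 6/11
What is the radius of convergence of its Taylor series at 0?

Branch term (1)*log(1 - ν/(-1)): its argument vanishes at ν = -1, a logarithmic branch point, modulus 1.
The radius of convergence is the smallest modulus among the singular points: 1.

The radius of convergence is 1.


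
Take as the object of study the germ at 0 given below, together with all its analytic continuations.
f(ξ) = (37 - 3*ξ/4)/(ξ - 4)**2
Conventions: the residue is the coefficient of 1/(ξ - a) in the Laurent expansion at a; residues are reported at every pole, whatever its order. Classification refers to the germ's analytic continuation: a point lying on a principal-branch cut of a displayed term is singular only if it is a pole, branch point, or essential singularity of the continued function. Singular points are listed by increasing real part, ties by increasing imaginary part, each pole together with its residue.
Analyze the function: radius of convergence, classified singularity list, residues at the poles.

Radius of convergence at 0: 4.
At 4: a pole of order 2; residue -3/4.

Denominator factor (ξ - 4)^2: pole of order 2 at 4, modulus 4.
The radius of convergence is the smallest modulus among the singular points: 4.
At the order-2 pole 4 set g(ξ) = (ξ - (4))^2*f(ξ) = 37 - 3*ξ/4.
Order-2 pole: residue = g'(a); g'(4) = -3/4, so the residue is -3/4.


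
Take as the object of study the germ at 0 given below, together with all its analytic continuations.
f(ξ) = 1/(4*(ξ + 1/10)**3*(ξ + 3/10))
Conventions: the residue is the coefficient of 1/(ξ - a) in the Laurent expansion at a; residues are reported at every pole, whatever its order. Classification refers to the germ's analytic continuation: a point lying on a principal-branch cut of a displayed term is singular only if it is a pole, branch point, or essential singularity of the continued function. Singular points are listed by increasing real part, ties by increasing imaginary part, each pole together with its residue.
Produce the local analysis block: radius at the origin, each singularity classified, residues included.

Radius of convergence at 0: 1/10.
At -3/10: a pole of order 1; residue -125/4.
At -1/10: a pole of order 3; residue 125/4.

Denominator factor (ξ + 3/10): pole of order 1 at -3/10, modulus 3/10.
Denominator factor (ξ + 1/10)^3: pole of order 3 at -1/10, modulus 1/10.
The radius of convergence is the smallest modulus among the singular points: 1/10.
At the order-1 pole -3/10 set g(ξ) = (ξ - (-3/10))*f(ξ) = 1/(4*(ξ + 1/10)**3).
Simple pole: residue = g(a) at a = -3/10, which is -125/4.
At the order-3 pole -1/10 set g(ξ) = (ξ - (-1/10))^3*f(ξ) = 1/(4*(ξ + 3/10)).
Order-3 pole: residue = g''(a)/2; g''(-1/10) = 125/2, so the residue is 125/4.
List the singular points by increasing real part (a conjugate pair: the negative imaginary part first).


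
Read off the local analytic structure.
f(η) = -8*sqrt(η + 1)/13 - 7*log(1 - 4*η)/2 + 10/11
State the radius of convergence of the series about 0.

The radius of convergence is 1/4.

Branch term (-7/2)*log(1 - η/(1/4)): its argument vanishes at η = 1/4, a logarithmic branch point, modulus 1/4.
Branch term (-8/13)*sqrt(1 - η/(-1)): its argument vanishes at η = -1, a square-root branch point, modulus 1.
The radius of convergence is the smallest modulus among the singular points: 1/4.


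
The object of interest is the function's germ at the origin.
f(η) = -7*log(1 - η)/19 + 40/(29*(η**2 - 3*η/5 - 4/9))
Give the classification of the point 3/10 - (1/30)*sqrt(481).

The denominator factor η**2 - 3*η/5 - 4/9 vanishes at 3/10 - (1/30)*sqrt(481) and appears to the power 1; the numerator there equals 40/29, nonzero, and no other factor vanishes.
The branch terms are analytic at this point.
Hence a pole whose order is the multiplicity, 1.

The point is a pole of order 1.


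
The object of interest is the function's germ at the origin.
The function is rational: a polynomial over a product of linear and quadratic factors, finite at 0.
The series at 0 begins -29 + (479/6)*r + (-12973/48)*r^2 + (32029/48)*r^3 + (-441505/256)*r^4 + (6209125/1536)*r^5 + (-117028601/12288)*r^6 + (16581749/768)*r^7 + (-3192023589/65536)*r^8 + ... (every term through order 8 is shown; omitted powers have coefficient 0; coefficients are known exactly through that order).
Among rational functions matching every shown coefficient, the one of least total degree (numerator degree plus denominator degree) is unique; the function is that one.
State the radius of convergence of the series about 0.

The radius of convergence is 1/2.

No rational of total degree below 7 reproduces all 9 coefficients; solving the [1/6] Pade equations on them gives f(r) = (22*r/3 - 29)/((r + 1/2)**2*(r**2 + 3*r/2 - 2)**2), whose expansion matches every shown term.
Denominator factor (r**2 + 3*r/2 - 2)^2: discriminant 41/4, real irrational roots -3/4 + (1/4)*sqrt(41) and -3/4 - (1/4)*sqrt(41); poles of order 2, moduli -3/4 + (1/4)*sqrt(41) and 3/4 + (1/4)*sqrt(41).
Denominator factor (r + 1/2)^2: pole of order 2 at -1/2, modulus 1/2.
The radius of convergence is the smallest modulus among the singular points: 1/2.


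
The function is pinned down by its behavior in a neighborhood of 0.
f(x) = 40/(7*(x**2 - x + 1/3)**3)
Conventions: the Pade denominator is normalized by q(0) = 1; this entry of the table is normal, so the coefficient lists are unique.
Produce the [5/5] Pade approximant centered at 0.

The Pade approximant has numerator coefficients [1080/7, 18360/91, 19440/91, 16200/91, 9720/91, 3240/91]; denominator coefficients [1, -100/13, 333/13, -588/13, 549/13, -213/13].

Taylor coefficients needed (expand at 0): a_0 = 1080/7, a_1 = 9720/7, a_2 = 48600/7, a_3 = 174960/7, a_4 = 495720/7, a_5 = 1137240/7, a_6 = 2070360/7, a_7 = 2624400/7, a_8 = 524880/7, a_9 = -9447840/7, a_10 = -36216720/7.
Write the denominator as Q(x) = 1 + q1*x + q2*x^2 + q3*x^3 + q4*x^4 + q5*x^5. Requiring Q*f - P = O(x^11) with deg P <= 5 kills the coefficients of x^6..x^10 in Q*f:
  x^6: a_6 + q1*a_5 + q2*a_4 + q3*a_3 + q4*a_2 + q5*a_1 = 0, i.e. 2070360/7 + (1137240/7)*q1 + (495720/7)*q2 + (174960/7)*q3 + (48600/7)*q4 + (9720/7)*q5 = 0.
  x^7: a_7 + q1*a_6 + q2*a_5 + q3*a_4 + q4*a_3 + q5*a_2 = 0, i.e. 2624400/7 + (2070360/7)*q1 + (1137240/7)*q2 + (495720/7)*q3 + (174960/7)*q4 + (48600/7)*q5 = 0.
  x^8: a_8 + q1*a_7 + q2*a_6 + q3*a_5 + q4*a_4 + q5*a_3 = 0, i.e. 524880/7 + (2624400/7)*q1 + (2070360/7)*q2 + (1137240/7)*q3 + (495720/7)*q4 + (174960/7)*q5 = 0.
  x^9: a_9 + q1*a_8 + q2*a_7 + q3*a_6 + q4*a_5 + q5*a_4 = 0, i.e. -9447840/7 + (524880/7)*q1 + (2624400/7)*q2 + (2070360/7)*q3 + (1137240/7)*q4 + (495720/7)*q5 = 0.
  x^10: a_10 + q1*a_9 + q2*a_8 + q3*a_7 + q4*a_6 + q5*a_5 = 0, i.e. -36216720/7 + (-9447840/7)*q1 + (524880/7)*q2 + (2624400/7)*q3 + (2070360/7)*q4 + (1137240/7)*q5 = 0.
Solving this linear system: q1 = -100/13, q2 = 333/13, q3 = -588/13, q4 = 549/13, q5 = -213/13.
The numerator is Q*f truncated at degree 5: P0 = a_0 = 1080/7; P1 = a_1 + q1*a_0 = 18360/91; P2 = a_2 + q1*a_1 + q2*a_0 = 19440/91; P3 = a_3 + q1*a_2 + q2*a_1 + q3*a_0 = 16200/91; P4 = a_4 + q1*a_3 + q2*a_2 + q3*a_1 + q4*a_0 = 9720/91; P5 = a_5 + q1*a_4 + q2*a_3 + q3*a_2 + q4*a_1 + q5*a_0 = 3240/91.


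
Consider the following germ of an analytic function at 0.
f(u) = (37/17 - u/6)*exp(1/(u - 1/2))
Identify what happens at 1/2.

The exponent 1/(u - (1/2)) has a pole at 1/2, so exp(1/(u - (1/2))) takes every nonzero value near it: an essential singularity (not a pole of any order).

The point is an essential singularity.


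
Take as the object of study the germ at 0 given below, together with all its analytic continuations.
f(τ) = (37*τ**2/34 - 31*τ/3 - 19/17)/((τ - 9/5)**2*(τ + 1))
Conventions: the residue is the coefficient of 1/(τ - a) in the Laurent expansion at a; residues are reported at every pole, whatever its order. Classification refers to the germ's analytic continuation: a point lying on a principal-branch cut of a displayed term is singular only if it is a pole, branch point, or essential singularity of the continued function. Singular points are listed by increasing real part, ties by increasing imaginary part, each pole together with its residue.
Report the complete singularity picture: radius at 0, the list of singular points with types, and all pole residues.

Denominator factor (τ + 1): pole of order 1 at -1, modulus 1.
Denominator factor (τ - 9/5)^2: pole of order 2 at 9/5, modulus 9/5.
The radius of convergence is the smallest modulus among the singular points: 1.
At the order-1 pole -1 set g(τ) = (τ - (-1))*f(τ) = (37*τ**2/34 - 31*τ/3 - 19/17)/(τ - 9/5)**2.
Simple pole: residue = g(a) at a = -1, which is 26275/19992.
At the order-2 pole 9/5 set g(τ) = (τ - (9/5))^2*f(τ) = (37*τ**2/34 - 31*τ/3 - 19/17)/(τ + 1).
Order-2 pole: residue = g'(a); g'(9/5) = -4519/19992, so the residue is -4519/19992.
List the singular points by increasing real part (a conjugate pair: the negative imaginary part first).

Radius of convergence at 0: 1.
At -1: a pole of order 1; residue 26275/19992.
At 9/5: a pole of order 2; residue -4519/19992.


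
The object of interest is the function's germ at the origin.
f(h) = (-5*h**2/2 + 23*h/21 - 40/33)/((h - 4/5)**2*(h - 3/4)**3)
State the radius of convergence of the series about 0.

The radius of convergence is 3/4.

Denominator factor (h - 4/5)^2: pole of order 2 at 4/5, modulus 4/5.
Denominator factor (h - 3/4)^3: pole of order 3 at 3/4, modulus 3/4.
The radius of convergence is the smallest modulus among the singular points: 3/4.


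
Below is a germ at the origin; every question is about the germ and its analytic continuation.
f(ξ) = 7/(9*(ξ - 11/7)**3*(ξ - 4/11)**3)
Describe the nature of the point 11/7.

The point is a pole of order 3.

The denominator factor ξ - 11/7 vanishes at 11/7 and appears to the power 3; the numerator there equals 7/9, nonzero, and no other factor vanishes.
Hence a pole whose order is the multiplicity, 3.


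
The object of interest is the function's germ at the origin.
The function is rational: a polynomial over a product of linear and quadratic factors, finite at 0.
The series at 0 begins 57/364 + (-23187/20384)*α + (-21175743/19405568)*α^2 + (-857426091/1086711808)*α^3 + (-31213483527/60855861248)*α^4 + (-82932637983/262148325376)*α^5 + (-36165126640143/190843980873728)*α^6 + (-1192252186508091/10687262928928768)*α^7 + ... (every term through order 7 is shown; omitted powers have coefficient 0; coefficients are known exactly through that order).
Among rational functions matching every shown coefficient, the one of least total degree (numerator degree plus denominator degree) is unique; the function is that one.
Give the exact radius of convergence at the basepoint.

No rational of total degree below 4 reproduces all 8 coefficients; solving the [2/2] Pade equations on them gives f(α) = (3*α**2/34 - 6*α + 19/26)/((α - 8/3)*(α - 7/4)), whose expansion matches every shown term.
Denominator factor (α - 7/4): pole of order 1 at 7/4, modulus 7/4.
Denominator factor (α - 8/3): pole of order 1 at 8/3, modulus 8/3.
The radius of convergence is the smallest modulus among the singular points: 7/4.

The radius of convergence is 7/4.


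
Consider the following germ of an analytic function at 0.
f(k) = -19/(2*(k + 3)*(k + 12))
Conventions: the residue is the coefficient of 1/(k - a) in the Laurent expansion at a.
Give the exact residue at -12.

At the order-1 pole -12 set g(k) = (k - (-12))*f(k) = -19/(2*(k + 3)).
Simple pole: residue = g(a) at a = -12, which is 19/18.

The residue is 19/18.


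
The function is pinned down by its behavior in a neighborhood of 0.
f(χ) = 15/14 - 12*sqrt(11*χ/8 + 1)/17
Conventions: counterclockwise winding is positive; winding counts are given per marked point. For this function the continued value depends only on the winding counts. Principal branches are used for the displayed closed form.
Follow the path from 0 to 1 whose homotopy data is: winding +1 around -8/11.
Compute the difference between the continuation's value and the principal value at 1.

Continued minus principal equals (6/17)*sqrt(38).

The rational part is single-valued and drops out of the difference; each branch term changes only by its own monodromy.
(-12/17)*sqrt(1 - χ/(-8/11)): winding +1 is odd, the square root flips sign, contributing -2*(-12/17)*sqrt(1 - (1)/(-8/11)) = -2*(-12/17)*sqrt(19/8) = (6/17)*sqrt(38).
Summing the contributions at χ = 1 gives (6/17)*sqrt(38).


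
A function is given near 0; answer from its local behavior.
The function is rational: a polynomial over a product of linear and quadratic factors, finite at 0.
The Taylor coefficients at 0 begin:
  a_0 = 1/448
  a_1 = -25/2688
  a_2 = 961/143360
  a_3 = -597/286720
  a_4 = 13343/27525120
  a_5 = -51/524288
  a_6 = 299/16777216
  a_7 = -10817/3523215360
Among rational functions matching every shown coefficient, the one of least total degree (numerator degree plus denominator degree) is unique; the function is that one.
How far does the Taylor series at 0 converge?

The radius of convergence is 8.

No rational of total degree below 5 reproduces all 8 coefficients; solving the [2/3] Pade equations on them gives f(h) = (17*h**2/10 - 13*h/3 + 8/7)/(h + 8)**3, whose expansion matches every shown term.
Denominator factor (h + 8)^3: pole of order 3 at -8, modulus 8.
The radius of convergence is the smallest modulus among the singular points: 8.


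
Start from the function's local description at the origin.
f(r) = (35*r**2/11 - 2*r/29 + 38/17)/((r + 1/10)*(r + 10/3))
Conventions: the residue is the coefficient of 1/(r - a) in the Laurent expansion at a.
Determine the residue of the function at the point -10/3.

At the order-1 pole -10/3 set g(r) = (r - (-10/3))*f(r) = (35*r**2/11 - 2*r/29 + 38/17)/(r + 1/10).
Simple pole: residue = g(a) at a = -10/3, which is -18458180/1578093.

The residue is -18458180/1578093.


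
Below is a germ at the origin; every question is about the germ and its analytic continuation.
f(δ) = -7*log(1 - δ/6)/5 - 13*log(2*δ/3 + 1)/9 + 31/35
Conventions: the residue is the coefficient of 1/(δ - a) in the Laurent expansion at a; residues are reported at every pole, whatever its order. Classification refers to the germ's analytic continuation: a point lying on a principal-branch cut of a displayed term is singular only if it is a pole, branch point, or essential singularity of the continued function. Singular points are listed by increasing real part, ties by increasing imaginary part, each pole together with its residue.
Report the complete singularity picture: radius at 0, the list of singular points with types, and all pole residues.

Branch term (-7/5)*log(1 - δ/(6)): its argument vanishes at δ = 6, a logarithmic branch point, modulus 6.
Branch term (-13/9)*log(1 - δ/(-3/2)): its argument vanishes at δ = -3/2, a logarithmic branch point, modulus 3/2.
The radius of convergence is the smallest modulus among the singular points: 3/2.
List the singular points by increasing real part (a conjugate pair: the negative imaginary part first).

Radius of convergence at 0: 3/2.
At -3/2: a logarithmic branch point.
At 6: a logarithmic branch point.


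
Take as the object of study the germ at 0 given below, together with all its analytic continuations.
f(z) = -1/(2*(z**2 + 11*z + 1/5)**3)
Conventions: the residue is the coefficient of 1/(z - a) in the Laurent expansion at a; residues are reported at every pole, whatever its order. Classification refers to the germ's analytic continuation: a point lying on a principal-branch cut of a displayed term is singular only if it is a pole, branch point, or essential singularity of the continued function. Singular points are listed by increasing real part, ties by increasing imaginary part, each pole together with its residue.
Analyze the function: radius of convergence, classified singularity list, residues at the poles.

Radius of convergence at 0: 11/2 - (1/10)*sqrt(3005).
At -11/2 - (1/10)*sqrt(3005): a pole of order 3; residue (75/217081801)*sqrt(3005).
At -11/2 + (1/10)*sqrt(3005): a pole of order 3; residue -(75/217081801)*sqrt(3005).

Denominator factor (z**2 + 11*z + 1/5)^3: discriminant 601/5, real irrational roots -11/2 + (1/10)*sqrt(3005) and -11/2 - (1/10)*sqrt(3005); poles of order 3, moduli 11/2 - (1/10)*sqrt(3005) and 11/2 + (1/10)*sqrt(3005).
The radius of convergence is the smallest modulus among the singular points: 11/2 - (1/10)*sqrt(3005).
The factor z**2 + 11*z + 1/5 splits as (z - a)(z - a') with a = -11/2 - (1/10)*sqrt(3005), a' = -11/2 + (1/10)*sqrt(3005). At the order-3 pole a set g(z) = (z - a)^3*f(z) = [-1/2] / (z - a')^3.
Order-3 pole: residue = g''(a)/2; g''(-11/2 - (1/10)*sqrt(3005)) = (150/217081801)*sqrt(3005), so the residue is (75/217081801)*sqrt(3005).
The factor z**2 + 11*z + 1/5 splits as (z - a)(z - a') with a = -11/2 + (1/10)*sqrt(3005), a' = -11/2 - (1/10)*sqrt(3005). At the order-3 pole a set g(z) = (z - a)^3*f(z) = [-1/2] / (z - a')^3.
Order-3 pole: residue = g''(a)/2; g''(-11/2 + (1/10)*sqrt(3005)) = -(150/217081801)*sqrt(3005), so the residue is -(75/217081801)*sqrt(3005).
List the singular points by increasing real part (a conjugate pair: the negative imaginary part first).


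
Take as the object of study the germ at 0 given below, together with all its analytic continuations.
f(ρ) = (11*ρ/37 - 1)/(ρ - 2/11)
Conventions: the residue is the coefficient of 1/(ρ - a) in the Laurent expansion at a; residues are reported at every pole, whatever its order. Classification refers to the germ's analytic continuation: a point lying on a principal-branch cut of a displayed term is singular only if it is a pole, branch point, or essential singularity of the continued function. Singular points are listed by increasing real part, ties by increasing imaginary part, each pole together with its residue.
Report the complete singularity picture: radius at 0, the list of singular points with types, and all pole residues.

Denominator factor (ρ - 2/11): pole of order 1 at 2/11, modulus 2/11.
The radius of convergence is the smallest modulus among the singular points: 2/11.
At the order-1 pole 2/11 set g(ρ) = (ρ - (2/11))*f(ρ) = 11*ρ/37 - 1.
Simple pole: residue = g(a) at a = 2/11, which is -35/37.

Radius of convergence at 0: 2/11.
At 2/11: a pole of order 1; residue -35/37.


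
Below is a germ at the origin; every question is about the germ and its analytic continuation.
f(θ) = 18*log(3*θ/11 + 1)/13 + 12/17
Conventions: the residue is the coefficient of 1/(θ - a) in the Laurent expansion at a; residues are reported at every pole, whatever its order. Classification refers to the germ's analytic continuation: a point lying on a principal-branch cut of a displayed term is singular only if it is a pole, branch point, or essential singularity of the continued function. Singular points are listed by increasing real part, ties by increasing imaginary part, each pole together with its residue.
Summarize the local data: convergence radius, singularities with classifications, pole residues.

Branch term (18/13)*log(1 - θ/(-11/3)): its argument vanishes at θ = -11/3, a logarithmic branch point, modulus 11/3.
The radius of convergence is the smallest modulus among the singular points: 11/3.

Radius of convergence at 0: 11/3.
At -11/3: a logarithmic branch point.


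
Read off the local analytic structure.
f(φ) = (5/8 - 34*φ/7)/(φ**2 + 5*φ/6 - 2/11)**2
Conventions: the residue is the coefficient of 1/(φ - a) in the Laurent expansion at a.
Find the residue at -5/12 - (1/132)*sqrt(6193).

The residue is (88110/2218783)*sqrt(6193).

The factor φ**2 + 5*φ/6 - 2/11 splits as (φ - a)(φ - a') with a = -5/12 - (1/132)*sqrt(6193), a' = -5/12 + (1/132)*sqrt(6193). At the order-2 pole a set g(φ) = (φ - a)^2*f(φ) = [5/8 - 34*φ/7] / (φ - a')^2.
Order-2 pole: residue = g'(a); g'(-5/12 - (1/132)*sqrt(6193)) = (88110/2218783)*sqrt(6193), so the residue is (88110/2218783)*sqrt(6193).


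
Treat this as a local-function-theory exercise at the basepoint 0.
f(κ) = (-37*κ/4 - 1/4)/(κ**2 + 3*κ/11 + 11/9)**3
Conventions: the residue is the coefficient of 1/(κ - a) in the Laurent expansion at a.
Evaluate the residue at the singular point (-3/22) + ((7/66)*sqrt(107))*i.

The factor κ**2 + 3*κ/11 + 11/9 splits as (κ - a)(κ - a') with a = (-3/22) + ((7/66)*sqrt(107))*i, a' = (-3/22) - ((7/66)*sqrt(107))*i. At the order-3 pole a set g(κ) = (κ - a)^3*f(κ) = [-37*κ/4 - 1/4] / (κ - a')^3.
Order-3 pole: residue = g''(a)/2; g''((-3/22) + ((7/66)*sqrt(107))*i) = -((949922721/41178595402)*sqrt(107))*i, so the residue is -((949922721/82357190804)*sqrt(107))*i.

The residue is -((949922721/82357190804)*sqrt(107))*i.


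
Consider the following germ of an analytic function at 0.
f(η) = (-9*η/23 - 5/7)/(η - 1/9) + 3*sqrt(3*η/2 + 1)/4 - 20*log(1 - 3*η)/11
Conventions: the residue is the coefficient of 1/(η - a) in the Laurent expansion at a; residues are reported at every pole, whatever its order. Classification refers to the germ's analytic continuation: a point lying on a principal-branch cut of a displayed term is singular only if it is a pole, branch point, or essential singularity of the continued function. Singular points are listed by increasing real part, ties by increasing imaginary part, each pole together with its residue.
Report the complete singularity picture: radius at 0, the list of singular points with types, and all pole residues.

Denominator factor (η - 1/9): pole of order 1 at 1/9, modulus 1/9.
Branch term (-20/11)*log(1 - η/(1/3)): its argument vanishes at η = 1/3, a logarithmic branch point, modulus 1/3.
Branch term (3/4)*sqrt(1 - η/(-2/3)): its argument vanishes at η = -2/3, a square-root branch point, modulus 2/3.
The radius of convergence is the smallest modulus among the singular points: 1/9.
The branch terms are analytic at 1/9 and contribute nothing to the residue; only the rational part matters.
At the order-1 pole 1/9 set g(η) = (η - (1/9))*(rational part) = -9*η/23 - 5/7.
Simple pole: residue = g(a) at a = 1/9, which is -122/161.
List the singular points by increasing real part (a conjugate pair: the negative imaginary part first).

Radius of convergence at 0: 1/9.
At -2/3: an algebraic (square-root) branch point.
At 1/9: a pole of order 1; residue -122/161.
At 1/3: a logarithmic branch point.


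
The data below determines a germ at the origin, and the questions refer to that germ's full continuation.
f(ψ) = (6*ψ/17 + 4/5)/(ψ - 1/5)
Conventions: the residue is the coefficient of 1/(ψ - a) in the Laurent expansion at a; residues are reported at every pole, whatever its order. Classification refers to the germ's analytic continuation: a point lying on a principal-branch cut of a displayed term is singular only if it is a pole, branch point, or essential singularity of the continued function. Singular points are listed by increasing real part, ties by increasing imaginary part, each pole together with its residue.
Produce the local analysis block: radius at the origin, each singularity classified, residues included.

Denominator factor (ψ - 1/5): pole of order 1 at 1/5, modulus 1/5.
The radius of convergence is the smallest modulus among the singular points: 1/5.
At the order-1 pole 1/5 set g(ψ) = (ψ - (1/5))*f(ψ) = 6*ψ/17 + 4/5.
Simple pole: residue = g(a) at a = 1/5, which is 74/85.

Radius of convergence at 0: 1/5.
At 1/5: a pole of order 1; residue 74/85.


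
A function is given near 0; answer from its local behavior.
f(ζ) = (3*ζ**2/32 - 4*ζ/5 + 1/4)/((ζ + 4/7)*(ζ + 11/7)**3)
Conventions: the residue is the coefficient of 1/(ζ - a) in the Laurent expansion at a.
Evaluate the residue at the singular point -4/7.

At the order-1 pole -4/7 set g(ζ) = (ζ - (-4/7))*f(ζ) = (3*ζ**2/32 - 4*ζ/5 + 1/4)/(ζ + 11/7)**3.
Simple pole: residue = g(a) at a = -4/7, which is 723/980.

The residue is 723/980.


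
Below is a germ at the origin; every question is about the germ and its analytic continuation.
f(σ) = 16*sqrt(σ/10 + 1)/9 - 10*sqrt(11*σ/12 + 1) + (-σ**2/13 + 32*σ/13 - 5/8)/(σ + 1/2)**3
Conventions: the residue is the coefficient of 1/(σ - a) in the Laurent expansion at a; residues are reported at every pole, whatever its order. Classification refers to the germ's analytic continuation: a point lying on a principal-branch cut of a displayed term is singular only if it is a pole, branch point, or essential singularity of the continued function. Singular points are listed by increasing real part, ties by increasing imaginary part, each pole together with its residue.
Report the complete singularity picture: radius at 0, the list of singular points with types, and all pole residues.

Denominator factor (σ + 1/2)^3: pole of order 3 at -1/2, modulus 1/2.
Branch term (-10)*sqrt(1 - σ/(-12/11)): its argument vanishes at σ = -12/11, a square-root branch point, modulus 12/11.
Branch term (16/9)*sqrt(1 - σ/(-10)): its argument vanishes at σ = -10, a square-root branch point, modulus 10.
The radius of convergence is the smallest modulus among the singular points: 1/2.
The branch terms are analytic at -1/2 and contribute nothing to the residue; only the rational part matters.
At the order-3 pole -1/2 set g(σ) = (σ - (-1/2))^3*(rational part) = -σ**2/13 + 32*σ/13 - 5/8.
Order-3 pole: residue = g''(a)/2; g''(-1/2) = -2/13, so the residue is -1/13.
List the singular points by increasing real part (a conjugate pair: the negative imaginary part first).

Radius of convergence at 0: 1/2.
At -10: an algebraic (square-root) branch point.
At -12/11: an algebraic (square-root) branch point.
At -1/2: a pole of order 3; residue -1/13.


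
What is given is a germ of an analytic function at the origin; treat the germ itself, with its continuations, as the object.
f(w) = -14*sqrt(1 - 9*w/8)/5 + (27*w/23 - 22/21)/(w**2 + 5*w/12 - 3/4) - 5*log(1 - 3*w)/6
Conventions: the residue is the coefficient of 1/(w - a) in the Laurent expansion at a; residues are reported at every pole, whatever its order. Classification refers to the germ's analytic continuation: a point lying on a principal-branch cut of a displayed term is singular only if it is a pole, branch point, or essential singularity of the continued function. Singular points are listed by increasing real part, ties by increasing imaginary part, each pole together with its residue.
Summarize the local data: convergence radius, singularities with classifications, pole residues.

Denominator factor (w**2 + 5*w/12 - 3/4): discriminant 457/144, real irrational roots -5/24 + (1/24)*sqrt(457) and -5/24 - (1/24)*sqrt(457); poles of order 1, moduli -5/24 + (1/24)*sqrt(457) and 5/24 + (1/24)*sqrt(457).
Branch term (-5/6)*log(1 - w/(1/3)): its argument vanishes at w = 1/3, a logarithmic branch point, modulus 1/3.
Branch term (-14/5)*sqrt(1 - w/(8/9)): its argument vanishes at w = 8/9, a square-root branch point, modulus 8/9.
The radius of convergence is the smallest modulus among the singular points: 1/3.
The branch terms are analytic at -5/24 - (1/24)*sqrt(457) and contribute nothing to the residue; only the rational part matters.
The factor w**2 + 5*w/12 - 3/4 splits as (w - a)(w - a') with a = -5/24 - (1/24)*sqrt(457), a' = -5/24 + (1/24)*sqrt(457). At the order-1 pole a set g(w) = (w - a)*(rational part) = [27*w/23 - 22/21] / (w - a').
Simple pole: residue = g(a) at a = -5/24 - (1/24)*sqrt(457), which is 27/46 + (4993/147154)*sqrt(457).
The branch terms are analytic at -5/24 + (1/24)*sqrt(457) and contribute nothing to the residue; only the rational part matters.
The factor w**2 + 5*w/12 - 3/4 splits as (w - a)(w - a') with a = -5/24 + (1/24)*sqrt(457), a' = -5/24 - (1/24)*sqrt(457). At the order-1 pole a set g(w) = (w - a)*(rational part) = [27*w/23 - 22/21] / (w - a').
Simple pole: residue = g(a) at a = -5/24 + (1/24)*sqrt(457), which is 27/46 - (4993/147154)*sqrt(457).
List the singular points by increasing real part (a conjugate pair: the negative imaginary part first).

Radius of convergence at 0: 1/3.
At -5/24 - (1/24)*sqrt(457): a pole of order 1; residue 27/46 + (4993/147154)*sqrt(457).
At 1/3: a logarithmic branch point.
At -5/24 + (1/24)*sqrt(457): a pole of order 1; residue 27/46 - (4993/147154)*sqrt(457).
At 8/9: an algebraic (square-root) branch point.


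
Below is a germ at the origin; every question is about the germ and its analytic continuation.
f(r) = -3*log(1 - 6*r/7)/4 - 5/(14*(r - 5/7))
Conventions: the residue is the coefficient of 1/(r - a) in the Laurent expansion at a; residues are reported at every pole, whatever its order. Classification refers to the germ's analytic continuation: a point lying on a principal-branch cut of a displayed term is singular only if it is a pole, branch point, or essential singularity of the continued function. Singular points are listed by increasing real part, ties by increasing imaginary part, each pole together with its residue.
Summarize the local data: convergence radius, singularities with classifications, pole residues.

Radius of convergence at 0: 5/7.
At 5/7: a pole of order 1; residue -5/14.
At 7/6: a logarithmic branch point.

Denominator factor (r - 5/7): pole of order 1 at 5/7, modulus 5/7.
Branch term (-3/4)*log(1 - r/(7/6)): its argument vanishes at r = 7/6, a logarithmic branch point, modulus 7/6.
The radius of convergence is the smallest modulus among the singular points: 5/7.
The branch term is analytic at 5/7 and contributes nothing to the residue; only the rational part matters.
At the order-1 pole 5/7 set g(r) = (r - (5/7))*(rational part) = -5/14.
Simple pole: residue = g(a) at a = 5/7, which is -5/14.
List the singular points by increasing real part (a conjugate pair: the negative imaginary part first).


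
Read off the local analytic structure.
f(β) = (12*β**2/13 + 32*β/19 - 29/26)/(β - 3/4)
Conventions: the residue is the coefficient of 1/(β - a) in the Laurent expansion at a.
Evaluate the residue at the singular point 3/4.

The residue is 659/988.

At the order-1 pole 3/4 set g(β) = (β - (3/4))*f(β) = 12*β**2/13 + 32*β/19 - 29/26.
Simple pole: residue = g(a) at a = 3/4, which is 659/988.


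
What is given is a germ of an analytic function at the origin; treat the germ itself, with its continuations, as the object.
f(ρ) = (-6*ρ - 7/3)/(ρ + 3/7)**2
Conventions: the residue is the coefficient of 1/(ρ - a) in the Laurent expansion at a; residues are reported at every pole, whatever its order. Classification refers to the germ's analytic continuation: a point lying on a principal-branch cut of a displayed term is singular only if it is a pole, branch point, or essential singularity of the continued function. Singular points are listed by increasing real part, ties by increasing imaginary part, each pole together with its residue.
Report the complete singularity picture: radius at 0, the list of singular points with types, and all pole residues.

Radius of convergence at 0: 3/7.
At -3/7: a pole of order 2; residue -6.

Denominator factor (ρ + 3/7)^2: pole of order 2 at -3/7, modulus 3/7.
The radius of convergence is the smallest modulus among the singular points: 3/7.
At the order-2 pole -3/7 set g(ρ) = (ρ - (-3/7))^2*f(ρ) = -6*ρ - 7/3.
Order-2 pole: residue = g'(a); g'(-3/7) = -6, so the residue is -6.


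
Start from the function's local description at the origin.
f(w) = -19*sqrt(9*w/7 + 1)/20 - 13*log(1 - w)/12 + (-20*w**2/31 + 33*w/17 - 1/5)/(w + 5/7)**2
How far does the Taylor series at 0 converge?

Denominator factor (w + 5/7)^2: pole of order 2 at -5/7, modulus 5/7.
Branch term (-13/12)*log(1 - w/(1)): its argument vanishes at w = 1, a logarithmic branch point, modulus 1.
Branch term (-19/20)*sqrt(1 - w/(-7/9)): its argument vanishes at w = -7/9, a square-root branch point, modulus 7/9.
The radius of convergence is the smallest modulus among the singular points: 5/7.

The radius of convergence is 5/7.


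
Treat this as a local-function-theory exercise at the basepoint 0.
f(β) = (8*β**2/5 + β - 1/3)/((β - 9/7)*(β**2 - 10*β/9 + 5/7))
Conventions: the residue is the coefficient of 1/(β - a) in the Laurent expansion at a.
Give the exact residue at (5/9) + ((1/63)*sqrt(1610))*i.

The residue is (-77/69) - ((31/1380)*sqrt(1610))*i.

The factor β**2 - 10*β/9 + 5/7 splits as (β - a)(β - a') with a = (5/9) + ((1/63)*sqrt(1610))*i, a' = (5/9) - ((1/63)*sqrt(1610))*i. At the order-1 pole a set g(β) = (β - a)*f(β) = [(8*β**2/5 + β - 1/3)/(β - 9/7)] / (β - a').
Simple pole: residue = g(a) at a = (5/9) + ((1/63)*sqrt(1610))*i, which is (-77/69) - ((31/1380)*sqrt(1610))*i.


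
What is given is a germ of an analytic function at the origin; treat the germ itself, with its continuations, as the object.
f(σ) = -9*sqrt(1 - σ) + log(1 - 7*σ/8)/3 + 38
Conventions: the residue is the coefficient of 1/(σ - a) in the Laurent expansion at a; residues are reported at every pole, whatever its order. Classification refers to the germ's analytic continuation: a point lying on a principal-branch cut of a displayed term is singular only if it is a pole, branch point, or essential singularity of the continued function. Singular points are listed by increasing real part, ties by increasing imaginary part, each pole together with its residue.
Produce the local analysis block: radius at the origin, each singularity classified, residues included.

Branch term (1/3)*log(1 - σ/(8/7)): its argument vanishes at σ = 8/7, a logarithmic branch point, modulus 8/7.
Branch term (-9)*sqrt(1 - σ/(1)): its argument vanishes at σ = 1, a square-root branch point, modulus 1.
The radius of convergence is the smallest modulus among the singular points: 1.
List the singular points by increasing real part (a conjugate pair: the negative imaginary part first).

Radius of convergence at 0: 1.
At 1: an algebraic (square-root) branch point.
At 8/7: a logarithmic branch point.


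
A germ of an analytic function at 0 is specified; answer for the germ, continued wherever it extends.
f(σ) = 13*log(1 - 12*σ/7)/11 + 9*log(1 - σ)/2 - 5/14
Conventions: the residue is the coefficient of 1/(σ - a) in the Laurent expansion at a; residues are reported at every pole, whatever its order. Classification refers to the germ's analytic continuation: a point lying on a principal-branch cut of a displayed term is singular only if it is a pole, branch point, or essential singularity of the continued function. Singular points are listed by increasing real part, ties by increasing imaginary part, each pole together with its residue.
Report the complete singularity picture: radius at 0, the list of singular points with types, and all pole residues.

Radius of convergence at 0: 7/12.
At 7/12: a logarithmic branch point.
At 1: a logarithmic branch point.

Branch term (13/11)*log(1 - σ/(7/12)): its argument vanishes at σ = 7/12, a logarithmic branch point, modulus 7/12.
Branch term (9/2)*log(1 - σ/(1)): its argument vanishes at σ = 1, a logarithmic branch point, modulus 1.
The radius of convergence is the smallest modulus among the singular points: 7/12.
List the singular points by increasing real part (a conjugate pair: the negative imaginary part first).


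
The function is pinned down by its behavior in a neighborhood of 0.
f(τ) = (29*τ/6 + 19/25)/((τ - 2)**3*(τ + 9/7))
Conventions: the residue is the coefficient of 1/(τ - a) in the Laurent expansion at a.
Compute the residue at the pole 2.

At the order-3 pole 2 set g(τ) = (τ - (2))^3*f(τ) = (29*τ/6 + 19/25)/(τ + 9/7).
Order-3 pole: residue = g''(a)/2; g''(2) = -4067/13225, so the residue is -4067/26450.

The residue is -4067/26450.


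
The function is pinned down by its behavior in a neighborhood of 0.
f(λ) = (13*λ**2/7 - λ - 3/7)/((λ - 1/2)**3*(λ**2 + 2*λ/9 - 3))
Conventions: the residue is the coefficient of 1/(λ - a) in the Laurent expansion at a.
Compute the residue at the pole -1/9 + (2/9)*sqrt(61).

The residue is 2249964/6001625 + (9473166/366099125)*sqrt(61).

The factor λ**2 + 2*λ/9 - 3 splits as (λ - a)(λ - a') with a = -1/9 + (2/9)*sqrt(61), a' = -1/9 - (2/9)*sqrt(61). At the order-1 pole a set g(λ) = (λ - a)*f(λ) = [(13*λ**2/7 - λ - 3/7)/(λ - 1/2)**3] / (λ - a').
Simple pole: residue = g(a) at a = -1/9 + (2/9)*sqrt(61), which is 2249964/6001625 + (9473166/366099125)*sqrt(61).
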